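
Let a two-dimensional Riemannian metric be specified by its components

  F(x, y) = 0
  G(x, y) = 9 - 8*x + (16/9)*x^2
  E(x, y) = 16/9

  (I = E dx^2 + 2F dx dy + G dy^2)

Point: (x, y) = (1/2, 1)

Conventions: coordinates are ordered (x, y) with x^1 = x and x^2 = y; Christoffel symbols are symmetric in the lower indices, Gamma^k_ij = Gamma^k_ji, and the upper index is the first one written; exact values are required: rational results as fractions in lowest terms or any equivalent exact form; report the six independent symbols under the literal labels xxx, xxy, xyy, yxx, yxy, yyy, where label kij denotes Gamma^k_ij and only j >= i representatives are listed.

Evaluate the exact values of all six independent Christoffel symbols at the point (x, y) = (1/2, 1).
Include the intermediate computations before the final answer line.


E = 16/9, F = 0, G = 49/9 at the point
E_x = 0, E_y = 0, F_x = 0, F_y = 0, G_x = -56/9, G_y = 0
EG - F^2 = 784/81;  g^inv = (81/784) * [[49/9, 0], [0, 16/9]]
first-kind symbols [ij,l] = (1/2)(d_i g_jl + d_j g_il - d_l g_ij): [xx,x] = E_x/2 = 0, [xx,y] = F_x - E_y/2 = 0, [xy,x] = E_y/2 = 0, [xy,y] = G_x/2 = -28/9, [yy,x] = F_y - G_x/2 = 28/9, [yy,y] = G_y/2 = 0
Gamma^x_ij = (G*[ij,x] - F*[ij,y])/(EG - F^2), Gamma^y_ij = (E*[ij,y] - F*[ij,x])/(EG - F^2)

Answer: Gamma_xxx = 0, Gamma_xxy = 0, Gamma_xyy = 7/4, Gamma_yxx = 0, Gamma_yxy = -4/7, Gamma_yyy = 0


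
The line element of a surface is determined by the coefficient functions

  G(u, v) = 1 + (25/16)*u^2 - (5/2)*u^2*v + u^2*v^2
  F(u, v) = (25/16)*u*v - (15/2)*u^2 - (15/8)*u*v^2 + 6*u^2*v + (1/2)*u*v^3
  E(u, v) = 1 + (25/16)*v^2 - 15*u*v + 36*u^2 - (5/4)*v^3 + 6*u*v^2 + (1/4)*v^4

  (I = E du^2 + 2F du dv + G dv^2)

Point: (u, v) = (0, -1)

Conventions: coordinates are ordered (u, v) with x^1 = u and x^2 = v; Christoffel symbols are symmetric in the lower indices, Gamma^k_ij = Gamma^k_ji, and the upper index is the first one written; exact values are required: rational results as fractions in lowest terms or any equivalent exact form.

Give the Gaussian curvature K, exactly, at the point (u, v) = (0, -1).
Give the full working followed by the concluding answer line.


E = 65/16, F = 0, G = 1, EG - F^2 = 65/16 at the point
E_u = 21, E_v = -63/8, F_u = -63/16, F_v = 0, G_u = 0, G_v = 0
E_vv = 109/8, F_uv = 109/16, G_uu = 81/8
Compute both Brioschi determinants and normalise by (EG - F^2)^2.
M1 = [[-E_vv/2 + F_uv - G_uu/2, E_u/2, F_u - E_v/2], [F_v - G_u/2, E, F], [G_v/2, F, G]] = [[-81/16, 21/2, 0], [0, 65/16, 0], [0, 0, 1]]; det M1 = -5265/256
M2 = [[0, E_v/2, G_u/2], [E_v/2, E, F], [G_u/2, F, G]] = [[0, -63/16, 0], [-63/16, 65/16, 0], [0, 0, 1]]; det M2 = -3969/256
det M1 - det M2 = -81/16; K = -81/16 / (65/16)^2 = -1296/4225

Answer: K = -1296/4225


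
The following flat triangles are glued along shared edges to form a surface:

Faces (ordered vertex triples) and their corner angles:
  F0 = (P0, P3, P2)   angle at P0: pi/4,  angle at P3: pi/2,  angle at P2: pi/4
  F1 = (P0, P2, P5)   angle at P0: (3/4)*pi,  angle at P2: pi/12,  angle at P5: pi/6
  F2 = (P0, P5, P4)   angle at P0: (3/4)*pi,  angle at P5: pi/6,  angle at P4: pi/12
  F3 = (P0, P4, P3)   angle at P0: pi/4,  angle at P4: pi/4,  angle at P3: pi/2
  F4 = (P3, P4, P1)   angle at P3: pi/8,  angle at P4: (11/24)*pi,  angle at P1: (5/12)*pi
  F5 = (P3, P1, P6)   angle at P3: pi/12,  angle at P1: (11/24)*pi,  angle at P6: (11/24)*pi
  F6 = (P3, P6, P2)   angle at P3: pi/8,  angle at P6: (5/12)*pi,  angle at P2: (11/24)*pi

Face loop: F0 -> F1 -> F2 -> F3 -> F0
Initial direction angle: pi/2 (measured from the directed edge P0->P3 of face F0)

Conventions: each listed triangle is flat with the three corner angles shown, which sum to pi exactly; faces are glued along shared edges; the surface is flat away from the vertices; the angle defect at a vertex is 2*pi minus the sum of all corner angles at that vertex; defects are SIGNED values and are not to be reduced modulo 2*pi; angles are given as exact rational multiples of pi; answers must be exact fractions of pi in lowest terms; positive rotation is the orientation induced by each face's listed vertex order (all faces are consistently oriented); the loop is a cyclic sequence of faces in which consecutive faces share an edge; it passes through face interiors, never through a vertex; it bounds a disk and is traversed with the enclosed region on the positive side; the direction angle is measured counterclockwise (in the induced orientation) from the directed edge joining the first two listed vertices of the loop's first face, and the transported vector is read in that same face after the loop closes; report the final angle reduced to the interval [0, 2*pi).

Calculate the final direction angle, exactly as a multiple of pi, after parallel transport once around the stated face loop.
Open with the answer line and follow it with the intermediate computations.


Answer: final direction angle = pi/2

enclosed vertex P0: corner angles sum to 2*pi, defect = 2*pi - 2*pi = 0
final direction = starting direction + enclosed defect total, reduced mod 2*pi (induced orientation)
final angle = pi/2 + 0 = pi/2 (mod 2*pi)


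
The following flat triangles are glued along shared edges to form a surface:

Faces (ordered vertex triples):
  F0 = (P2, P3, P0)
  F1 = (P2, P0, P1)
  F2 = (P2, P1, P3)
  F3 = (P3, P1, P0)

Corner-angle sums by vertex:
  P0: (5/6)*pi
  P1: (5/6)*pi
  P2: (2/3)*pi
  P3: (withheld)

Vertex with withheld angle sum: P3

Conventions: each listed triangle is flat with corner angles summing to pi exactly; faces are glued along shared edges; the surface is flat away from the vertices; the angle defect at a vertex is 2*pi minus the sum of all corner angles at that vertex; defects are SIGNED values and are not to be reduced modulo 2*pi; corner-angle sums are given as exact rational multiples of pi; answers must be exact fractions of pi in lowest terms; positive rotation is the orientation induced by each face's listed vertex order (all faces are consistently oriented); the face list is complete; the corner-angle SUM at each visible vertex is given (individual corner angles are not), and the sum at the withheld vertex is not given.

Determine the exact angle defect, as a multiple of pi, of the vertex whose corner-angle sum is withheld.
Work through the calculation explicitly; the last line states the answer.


V = 4, E = 6, F = 4; chi = V - E + F = 2
Gauss-Bonnet: total defect = 2*pi*chi = 4*pi; visible defects sum to (11/3)*pi

Answer: defect(P3) = pi/3


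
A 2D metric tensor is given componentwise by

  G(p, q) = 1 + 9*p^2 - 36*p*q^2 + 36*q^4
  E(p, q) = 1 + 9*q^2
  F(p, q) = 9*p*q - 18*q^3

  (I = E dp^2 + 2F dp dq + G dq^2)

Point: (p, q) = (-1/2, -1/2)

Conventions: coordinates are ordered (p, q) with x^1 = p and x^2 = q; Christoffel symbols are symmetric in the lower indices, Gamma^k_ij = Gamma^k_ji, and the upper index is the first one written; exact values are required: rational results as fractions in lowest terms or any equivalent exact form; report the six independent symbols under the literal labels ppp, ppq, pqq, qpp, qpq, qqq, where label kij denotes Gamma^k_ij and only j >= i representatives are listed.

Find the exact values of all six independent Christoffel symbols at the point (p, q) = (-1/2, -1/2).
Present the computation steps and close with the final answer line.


E = 13/4, F = 9/2, G = 10 at the point
E_p = 0, E_q = -9, F_p = -9/2, F_q = -18, G_p = -18, G_q = -36
EG - F^2 = 49/4;  g^inv = (4/49) * [[10, -9/2], [-9/2, 13/4]]
first-kind symbols [ij,l] = (1/2)(d_i g_jl + d_j g_il - d_l g_ij): [pp,p] = E_p/2 = 0, [pp,q] = F_p - E_q/2 = 0, [pq,p] = E_q/2 = -9/2, [pq,q] = G_p/2 = -9, [qq,p] = F_q - G_p/2 = -9, [qq,q] = G_q/2 = -18
Gamma^p_ij = (G*[ij,p] - F*[ij,q])/(EG - F^2), Gamma^q_ij = (E*[ij,q] - F*[ij,p])/(EG - F^2)

Answer: Gamma_ppp = 0, Gamma_ppq = -18/49, Gamma_pqq = -36/49, Gamma_qpp = 0, Gamma_qpq = -36/49, Gamma_qqq = -72/49


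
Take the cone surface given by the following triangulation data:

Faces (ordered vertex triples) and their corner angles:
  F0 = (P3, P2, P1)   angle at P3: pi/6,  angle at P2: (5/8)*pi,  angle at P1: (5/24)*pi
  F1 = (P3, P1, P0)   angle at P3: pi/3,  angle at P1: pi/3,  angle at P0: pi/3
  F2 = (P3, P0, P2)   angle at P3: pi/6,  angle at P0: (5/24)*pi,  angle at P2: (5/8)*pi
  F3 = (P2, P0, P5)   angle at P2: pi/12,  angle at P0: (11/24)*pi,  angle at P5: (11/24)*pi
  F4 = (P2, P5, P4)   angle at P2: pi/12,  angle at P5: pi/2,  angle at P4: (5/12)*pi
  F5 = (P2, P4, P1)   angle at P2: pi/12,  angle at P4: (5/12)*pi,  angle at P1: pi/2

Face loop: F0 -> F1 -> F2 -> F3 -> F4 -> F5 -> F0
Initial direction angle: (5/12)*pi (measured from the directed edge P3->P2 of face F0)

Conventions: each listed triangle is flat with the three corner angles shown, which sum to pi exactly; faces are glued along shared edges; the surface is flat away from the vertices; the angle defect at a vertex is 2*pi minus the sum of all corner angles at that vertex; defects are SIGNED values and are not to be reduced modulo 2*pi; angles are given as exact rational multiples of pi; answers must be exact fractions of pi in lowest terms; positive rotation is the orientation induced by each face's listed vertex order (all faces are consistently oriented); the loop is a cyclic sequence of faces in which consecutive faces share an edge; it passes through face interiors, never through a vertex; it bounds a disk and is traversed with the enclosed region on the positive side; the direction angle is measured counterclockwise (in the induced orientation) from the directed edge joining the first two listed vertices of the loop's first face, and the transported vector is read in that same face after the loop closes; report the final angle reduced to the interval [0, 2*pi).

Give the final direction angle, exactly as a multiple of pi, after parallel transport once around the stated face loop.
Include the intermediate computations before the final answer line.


enclosed vertex P2: corner angles sum to (3/2)*pi, defect = 2*pi - (3/2)*pi = pi/2
enclosed vertex P3: corner angles sum to (2/3)*pi, defect = 2*pi - (2/3)*pi = (4/3)*pi
summing the enclosed defects onto the initial angle, mod 2*pi in the induced orientation:
final angle = (5/12)*pi + (11/6)*pi = pi/4 (mod 2*pi)

Answer: final direction angle = pi/4


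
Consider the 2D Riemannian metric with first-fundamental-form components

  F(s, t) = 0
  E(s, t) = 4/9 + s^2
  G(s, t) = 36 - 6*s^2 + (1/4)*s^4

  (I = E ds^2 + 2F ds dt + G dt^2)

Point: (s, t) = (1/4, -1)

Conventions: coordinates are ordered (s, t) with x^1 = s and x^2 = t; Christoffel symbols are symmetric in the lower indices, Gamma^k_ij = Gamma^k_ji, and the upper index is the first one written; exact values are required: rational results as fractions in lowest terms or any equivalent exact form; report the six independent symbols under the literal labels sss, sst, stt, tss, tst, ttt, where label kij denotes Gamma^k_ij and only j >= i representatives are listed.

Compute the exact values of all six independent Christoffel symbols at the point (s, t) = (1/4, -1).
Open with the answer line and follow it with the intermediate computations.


Answer: Gamma_sss = 36/73, Gamma_sst = 0, Gamma_stt = 1719/584, Gamma_tss = 0, Gamma_tst = -8/191, Gamma_ttt = 0

E = 73/144, F = 0, G = 36481/1024 at the point
E_s = 1/2, E_t = 0, F_s = 0, F_t = 0, G_s = -191/64, G_t = 0
EG - F^2 = 2663113/147456;  g^inv = (147456/2663113) * [[36481/1024, 0], [0, 73/144]]
first-kind symbols [ij,l] = (1/2)(d_i g_jl + d_j g_il - d_l g_ij): [ss,s] = E_s/2 = 1/4, [ss,t] = F_s - E_t/2 = 0, [st,s] = E_t/2 = 0, [st,t] = G_s/2 = -191/128, [tt,s] = F_t - G_s/2 = 191/128, [tt,t] = G_t/2 = 0
Gamma^s_ij = (G*[ij,s] - F*[ij,t])/(EG - F^2), Gamma^t_ij = (E*[ij,t] - F*[ij,s])/(EG - F^2)


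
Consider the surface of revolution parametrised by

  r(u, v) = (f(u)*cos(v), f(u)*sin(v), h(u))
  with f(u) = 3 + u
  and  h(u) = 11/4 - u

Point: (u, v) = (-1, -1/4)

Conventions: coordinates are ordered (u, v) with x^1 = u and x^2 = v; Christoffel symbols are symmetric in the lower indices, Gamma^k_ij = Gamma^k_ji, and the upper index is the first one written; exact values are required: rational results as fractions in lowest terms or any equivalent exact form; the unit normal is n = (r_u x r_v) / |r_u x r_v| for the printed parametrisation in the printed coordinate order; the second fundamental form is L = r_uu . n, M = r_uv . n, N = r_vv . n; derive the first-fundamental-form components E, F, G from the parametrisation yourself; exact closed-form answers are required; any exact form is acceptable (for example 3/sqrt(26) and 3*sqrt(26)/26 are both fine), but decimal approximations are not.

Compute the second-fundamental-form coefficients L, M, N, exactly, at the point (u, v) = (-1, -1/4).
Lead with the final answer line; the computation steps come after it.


Answer: L = 0, M = 0, N = -sqrt(2)

f = 2, f' = 1, f'' = 0, h' = -1, h'' = 0
E = 2, F = 0, G = 4; answer radicand W^2 = 2
unnormalised second-form numerators: l = 0, m = 0, n = -2; L = l/sqrt(2), and similarly M = m/sqrt(W^2), N = n/sqrt(W^2)


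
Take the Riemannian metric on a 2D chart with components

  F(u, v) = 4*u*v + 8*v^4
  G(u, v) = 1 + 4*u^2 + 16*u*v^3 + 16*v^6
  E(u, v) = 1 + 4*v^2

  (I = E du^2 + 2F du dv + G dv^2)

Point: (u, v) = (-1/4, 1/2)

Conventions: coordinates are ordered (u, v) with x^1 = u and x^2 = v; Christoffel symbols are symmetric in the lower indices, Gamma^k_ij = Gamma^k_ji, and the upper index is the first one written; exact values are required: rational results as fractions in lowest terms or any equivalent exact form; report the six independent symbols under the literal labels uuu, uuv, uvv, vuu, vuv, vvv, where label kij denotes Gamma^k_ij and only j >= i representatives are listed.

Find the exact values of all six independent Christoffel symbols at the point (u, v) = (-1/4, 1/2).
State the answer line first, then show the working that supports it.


Answer: Gamma_uuu = 0, Gamma_uuv = 1, Gamma_uvv = 3/2, Gamma_vuu = 0, Gamma_vuv = 0, Gamma_vvv = 0

E = 2, F = 0, G = 1 at the point
E_u = 0, E_v = 4, F_u = 2, F_v = 3, G_u = 0, G_v = 0
EG - F^2 = 2;  g^inv = (1/2) * [[1, 0], [0, 2]]
first-kind symbols [ij,l] = (1/2)(d_i g_jl + d_j g_il - d_l g_ij): [uu,u] = E_u/2 = 0, [uu,v] = F_u - E_v/2 = 0, [uv,u] = E_v/2 = 2, [uv,v] = G_u/2 = 0, [vv,u] = F_v - G_u/2 = 3, [vv,v] = G_v/2 = 0
Gamma^u_ij = (G*[ij,u] - F*[ij,v])/(EG - F^2), Gamma^v_ij = (E*[ij,v] - F*[ij,u])/(EG - F^2)


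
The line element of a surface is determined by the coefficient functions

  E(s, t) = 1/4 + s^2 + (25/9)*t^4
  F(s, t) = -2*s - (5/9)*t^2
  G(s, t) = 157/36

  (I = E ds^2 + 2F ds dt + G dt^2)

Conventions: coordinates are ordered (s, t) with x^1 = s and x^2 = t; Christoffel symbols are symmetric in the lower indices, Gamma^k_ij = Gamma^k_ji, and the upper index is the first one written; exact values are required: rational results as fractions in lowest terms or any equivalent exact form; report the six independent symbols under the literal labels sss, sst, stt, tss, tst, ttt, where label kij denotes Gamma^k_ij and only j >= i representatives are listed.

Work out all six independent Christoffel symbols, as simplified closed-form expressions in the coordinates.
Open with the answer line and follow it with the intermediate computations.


Answer: Gamma_sss = (-14400*s*t^3 + 468*s - 4000*t^5 - 1440*t^2)/(468*s^2 - 2880*s*t^2 + 15300*t^4 + 1413), Gamma_sst = 31400*t^3/(468*s^2 - 2880*s*t^2 + 15300*t^4 + 1413), Gamma_stt = -6280*t/(468*s^2 - 2880*s*t^2 + 15300*t^4 + 1413), Gamma_tss = (-7200*s^2*t^3 + 720*s*t^2 - 20000*t^7 - 7200*t^4 - 1800*t^3 - 648)/(468*s^2 - 2880*s*t^2 + 15300*t^4 + 1413), Gamma_tst = (14400*s*t^3 + 4000*t^5)/(468*s^2 - 2880*s*t^2 + 15300*t^4 + 1413), Gamma_ttt = (-2880*s*t - 800*t^3)/(468*s^2 - 2880*s*t^2 + 15300*t^4 + 1413)

E = 1/4 + s^2 + (25/9)*t^4; F = -2*s - (5/9)*t^2; G = 157/36
Gamma^k_ij = (1/2) g^{kl} (d_i g_jl + d_j g_il - d_l g_ij), with g^inv = (1/(EG-F^2)) [[G, -F], [-F, E]]
first partials: E_s = 2*s, E_t = (100/9)*t^3, F_s = -2, F_t = -(10/9)*t, G_s = 0, G_t = 0
D = EG - F^2 = 157/144 + (13/36)*s^2 - (20/9)*s*t^2 + (425/36)*t^4
expanded: Gamma^s_ss = (G E_s - 2F F_s + F E_t)/(2D), Gamma^s_st = (G E_t - F G_s)/(2D), Gamma^s_tt = (2G F_t - G G_s - F G_t)/(2D), Gamma^t_ss = (2E F_s - E E_t - F E_s)/(2D), Gamma^t_st = (E G_s - F E_t)/(2D), Gamma^t_tt = (E G_t - 2F F_t + F G_s)/(2D); substitute and cancel common factors


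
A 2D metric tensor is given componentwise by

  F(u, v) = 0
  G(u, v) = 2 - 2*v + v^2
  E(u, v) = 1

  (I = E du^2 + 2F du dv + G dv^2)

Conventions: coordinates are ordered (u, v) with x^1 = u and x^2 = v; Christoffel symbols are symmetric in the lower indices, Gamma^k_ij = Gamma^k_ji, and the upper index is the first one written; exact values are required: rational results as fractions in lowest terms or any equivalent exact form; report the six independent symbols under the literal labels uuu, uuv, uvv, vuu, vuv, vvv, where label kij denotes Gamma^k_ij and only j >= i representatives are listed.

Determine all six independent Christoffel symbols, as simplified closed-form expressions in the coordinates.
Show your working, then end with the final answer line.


E = 1; F = 0; G = 2 - 2*v + v^2
Gamma^k_ij = (1/2) g^{kl} (d_i g_jl + d_j g_il - d_l g_ij), with g^inv = (1/(EG-F^2)) [[G, -F], [-F, E]]
first partials: E_u = 0, E_v = 0, F_u = 0, F_v = 0, G_u = 0, G_v = -2 + 2*v
D = EG - F^2 = 2 - 2*v + v^2
expanded: Gamma^u_uu = (G E_u - 2F F_u + F E_v)/(2D), Gamma^u_uv = (G E_v - F G_u)/(2D), Gamma^u_vv = (2G F_v - G G_u - F G_v)/(2D), Gamma^v_uu = (2E F_u - E E_v - F E_u)/(2D), Gamma^v_uv = (E G_u - F E_v)/(2D), Gamma^v_vv = (E G_v - 2F F_v + F G_u)/(2D); substitute and cancel common factors

Answer: Gamma_uuu = 0, Gamma_uuv = 0, Gamma_uvv = 0, Gamma_vuu = 0, Gamma_vuv = 0, Gamma_vvv = (v - 1)/(v^2 - 2*v + 2)


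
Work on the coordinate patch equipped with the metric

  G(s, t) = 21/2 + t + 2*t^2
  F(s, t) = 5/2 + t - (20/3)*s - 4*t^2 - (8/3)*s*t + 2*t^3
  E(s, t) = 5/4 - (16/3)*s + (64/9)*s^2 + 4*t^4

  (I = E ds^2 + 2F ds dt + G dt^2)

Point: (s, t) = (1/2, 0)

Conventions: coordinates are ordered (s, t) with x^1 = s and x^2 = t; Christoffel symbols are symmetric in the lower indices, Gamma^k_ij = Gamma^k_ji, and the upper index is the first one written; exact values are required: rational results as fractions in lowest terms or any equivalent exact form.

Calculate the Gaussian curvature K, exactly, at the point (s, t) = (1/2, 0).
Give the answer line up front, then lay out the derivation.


Answer: K = -31968/49729

E = 13/36, F = -5/6, G = 21/2, EG - F^2 = 223/72 at the point
E_s = 16/9, E_t = 0, F_s = -20/3, F_t = -1/3, G_s = 0, G_t = 1
E_tt = 0, F_st = -8/3, G_ss = 0
Using the Brioschi determinant formula for K from the metric derivatives:
M1 = [[-E_tt/2 + F_st - G_ss/2, E_s/2, F_s - E_t/2], [F_t - G_s/2, E, F], [G_t/2, F, G]] = [[-8/3, 8/9, -20/3], [-1/3, 13/36, -5/6], [1/2, -5/6, 21/2]]; det M1 = -37/6
M2 = [[0, E_t/2, G_s/2], [E_t/2, E, F], [G_s/2, F, G]] = [[0, 0, 0], [0, 13/36, -5/6], [0, -5/6, 21/2]]; det M2 = 0
det M1 - det M2 = -37/6; K = -37/6 / (223/72)^2 = -31968/49729


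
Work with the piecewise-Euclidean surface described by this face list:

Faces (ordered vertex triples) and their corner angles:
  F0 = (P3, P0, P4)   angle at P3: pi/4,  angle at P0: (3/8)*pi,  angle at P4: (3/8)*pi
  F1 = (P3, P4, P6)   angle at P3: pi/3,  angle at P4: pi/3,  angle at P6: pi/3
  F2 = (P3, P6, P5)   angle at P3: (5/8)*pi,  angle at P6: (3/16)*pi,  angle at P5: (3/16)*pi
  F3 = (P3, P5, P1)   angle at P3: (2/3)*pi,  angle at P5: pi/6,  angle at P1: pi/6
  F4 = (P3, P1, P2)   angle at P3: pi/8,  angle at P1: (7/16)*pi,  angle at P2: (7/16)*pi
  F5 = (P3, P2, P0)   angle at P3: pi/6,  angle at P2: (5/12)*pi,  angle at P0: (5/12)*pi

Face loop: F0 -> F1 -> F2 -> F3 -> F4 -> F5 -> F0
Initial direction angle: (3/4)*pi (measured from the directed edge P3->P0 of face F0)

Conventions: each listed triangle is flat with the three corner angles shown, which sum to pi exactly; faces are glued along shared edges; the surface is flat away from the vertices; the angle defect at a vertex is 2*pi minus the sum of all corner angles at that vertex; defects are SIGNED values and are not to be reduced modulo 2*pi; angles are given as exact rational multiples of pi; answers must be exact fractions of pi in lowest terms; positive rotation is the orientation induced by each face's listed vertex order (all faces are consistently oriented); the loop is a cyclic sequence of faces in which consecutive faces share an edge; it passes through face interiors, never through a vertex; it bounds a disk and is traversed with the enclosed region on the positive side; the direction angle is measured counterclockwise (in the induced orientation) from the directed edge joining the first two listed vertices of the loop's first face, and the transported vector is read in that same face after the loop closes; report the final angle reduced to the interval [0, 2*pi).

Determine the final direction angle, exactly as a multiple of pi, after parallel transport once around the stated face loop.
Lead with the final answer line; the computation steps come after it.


Answer: final direction angle = (7/12)*pi

enclosed vertex P3: corner angles sum to (13/6)*pi, defect = 2*pi - (13/6)*pi = -pi/6
summing the enclosed defects onto the initial angle, mod 2*pi in the induced orientation:
final angle = (3/4)*pi - pi/6 = (7/12)*pi (mod 2*pi)


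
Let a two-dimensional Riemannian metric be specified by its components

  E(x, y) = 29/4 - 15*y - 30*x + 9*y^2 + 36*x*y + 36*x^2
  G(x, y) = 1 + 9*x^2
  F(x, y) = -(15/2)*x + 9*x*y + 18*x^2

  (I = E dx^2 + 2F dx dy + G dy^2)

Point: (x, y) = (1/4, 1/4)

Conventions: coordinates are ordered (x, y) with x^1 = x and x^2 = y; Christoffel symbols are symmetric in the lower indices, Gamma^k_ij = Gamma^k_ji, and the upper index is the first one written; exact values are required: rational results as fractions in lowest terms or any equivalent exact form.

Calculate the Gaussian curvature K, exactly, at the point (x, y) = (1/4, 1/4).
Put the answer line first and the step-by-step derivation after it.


Answer: K = -576/169

E = 17/16, F = -3/16, G = 25/16, EG - F^2 = 13/8 at the point
E_x = -3, E_y = -3/2, F_x = 15/4, F_y = 9/4, G_x = 9/2, G_y = 0
E_yy = 18, F_xy = 9, G_xx = 18
Using the Brioschi determinant formula for K from the metric derivatives:
M1 = [[-E_yy/2 + F_xy - G_xx/2, E_x/2, F_x - E_y/2], [F_y - G_x/2, E, F], [G_y/2, F, G]] = [[-9, -3/2, 9/2], [0, 17/16, -3/16], [0, -3/16, 25/16]]; det M1 = -117/8
M2 = [[0, E_y/2, G_x/2], [E_y/2, E, F], [G_x/2, F, G]] = [[0, -3/4, 9/4], [-3/4, 17/16, -3/16], [9/4, -3/16, 25/16]]; det M2 = -45/8
det M1 - det M2 = -9; K = -9 / (13/8)^2 = -576/169


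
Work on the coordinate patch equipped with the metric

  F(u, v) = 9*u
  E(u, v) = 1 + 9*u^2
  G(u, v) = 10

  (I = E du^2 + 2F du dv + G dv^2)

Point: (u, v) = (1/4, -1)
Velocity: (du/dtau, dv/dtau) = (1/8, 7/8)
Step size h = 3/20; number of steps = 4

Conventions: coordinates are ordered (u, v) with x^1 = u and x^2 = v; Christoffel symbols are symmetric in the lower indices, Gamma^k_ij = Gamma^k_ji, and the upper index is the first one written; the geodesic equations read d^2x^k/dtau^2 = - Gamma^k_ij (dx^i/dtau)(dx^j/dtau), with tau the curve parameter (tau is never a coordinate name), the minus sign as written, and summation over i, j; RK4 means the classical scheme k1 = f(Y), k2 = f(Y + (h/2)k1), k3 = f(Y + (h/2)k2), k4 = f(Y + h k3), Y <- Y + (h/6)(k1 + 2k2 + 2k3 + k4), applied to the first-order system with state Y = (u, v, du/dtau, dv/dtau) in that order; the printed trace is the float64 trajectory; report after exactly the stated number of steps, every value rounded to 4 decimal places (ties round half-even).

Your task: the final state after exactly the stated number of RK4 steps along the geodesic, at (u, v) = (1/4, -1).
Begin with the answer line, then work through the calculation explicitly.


Answer: u = 0.3244, v = -0.4773, du/dtau = 0.1228, dv/dtau = 0.8673

f(Y) = (du/dtau, dv/dtau, -Gamma^u_ij Y'^i Y'^j, -Gamma^v_ij Y'^i Y'^j) with the Gammas evaluated at the stage position; h = 0.150000; intermediate values shown to 6 dp
step 0: u = 0.2500, v = -1.0000, du/dtau = 0.1250, dv/dtau = 0.8750
step 1:
  k1: at (u, v) = (0.250000, -1.000000), (du/dtau, dv/dtau) = (0.125000, 0.875000); Gamma_uuu = 0.213018, Gamma_uuv = 0.000000, Gamma_uvv = 0.000000, Gamma_vuu = 0.852071, Gamma_vuv = 0.000000, Gamma_vvv = 0.000000; k1 = (0.125000, 0.875000, -0.003328, -0.013314)
  k2: at (u, v) = (0.259375, -0.934375), (du/dtau, dv/dtau) = (0.124750, 0.874001); Gamma_uuu = 0.220110, Gamma_uuv = 0.000000, Gamma_uvv = 0.000000, Gamma_vuu = 0.848618, Gamma_vuv = 0.000000, Gamma_vvv = 0.000000; k2 = (0.124750, 0.874001, -0.003426, -0.013207)
  k3: at (u, v) = (0.259356, -0.934450), (du/dtau, dv/dtau) = (0.124743, 0.874009); Gamma_uuu = 0.220096, Gamma_uuv = 0.000000, Gamma_uvv = 0.000000, Gamma_vuu = 0.848625, Gamma_vuv = 0.000000, Gamma_vvv = 0.000000; k3 = (0.124743, 0.874009, -0.003425, -0.013205)
  k4: at (u, v) = (0.268711, -0.868899), (du/dtau, dv/dtau) = (0.124486, 0.873019); Gamma_uuu = 0.227083, Gamma_uuv = 0.000000, Gamma_uvv = 0.000000, Gamma_vuu = 0.845082, Gamma_vuv = 0.000000, Gamma_vvv = 0.000000; k4 = (0.124486, 0.873019, -0.003519, -0.013096)
  Y <- Y + (h/6)(k1 + 2k2 + 2k3 + k4): u = 0.2687, v = -0.8689, du/dtau = 0.1245, dv/dtau = 0.8730
step 2:
  k1: at (u, v) = (0.268712, -0.868899), (du/dtau, dv/dtau) = (0.124486, 0.873019); Gamma_uuu = 0.227084, Gamma_uuv = 0.000000, Gamma_uvv = 0.000000, Gamma_vuu = 0.845082, Gamma_vuv = 0.000000, Gamma_vvv = 0.000000; k1 = (0.124486, 0.873019, -0.003519, -0.013096)
  k2: at (u, v) = (0.278048, -0.803423), (du/dtau, dv/dtau) = (0.124222, 0.872037); Gamma_uuu = 0.233964, Gamma_uuv = 0.000000, Gamma_uvv = 0.000000, Gamma_vuu = 0.841452, Gamma_vuv = 0.000000, Gamma_vvv = 0.000000; k2 = (0.124222, 0.872037, -0.003610, -0.012985)
  k3: at (u, v) = (0.278029, -0.803496), (du/dtau, dv/dtau) = (0.124216, 0.872045); Gamma_uuu = 0.233950, Gamma_uuv = 0.000000, Gamma_uvv = 0.000000, Gamma_vuu = 0.841460, Gamma_vuv = 0.000000, Gamma_vvv = 0.000000; k3 = (0.124216, 0.872045, -0.003610, -0.012983)
  k4: at (u, v) = (0.287344, -0.738092), (du/dtau, dv/dtau) = (0.123945, 0.871072); Gamma_uuu = 0.240722, Gamma_uuv = 0.000000, Gamma_uvv = 0.000000, Gamma_vuu = 0.837747, Gamma_vuv = 0.000000, Gamma_vvv = 0.000000; k4 = (0.123945, 0.871072, -0.003698, -0.012870)
  Y <- Y + (h/6)(k1 + 2k2 + 2k3 + k4): u = 0.2873, v = -0.7381, du/dtau = 0.1239, dv/dtau = 0.8711
step 3:
  k1: at (u, v) = (0.287345, -0.738093), (du/dtau, dv/dtau) = (0.123945, 0.871072); Gamma_uuu = 0.240722, Gamma_uuv = 0.000000, Gamma_uvv = 0.000000, Gamma_vuu = 0.837747, Gamma_vuv = 0.000000, Gamma_vvv = 0.000000; k1 = (0.123945, 0.871072, -0.003698, -0.012870)
  k2: at (u, v) = (0.296640, -0.672762), (du/dtau, dv/dtau) = (0.123668, 0.870106); Gamma_uuu = 0.247384, Gamma_uuv = 0.000000, Gamma_uvv = 0.000000, Gamma_vuu = 0.833954, Gamma_vuv = 0.000000, Gamma_vvv = 0.000000; k2 = (0.123668, 0.870106, -0.003783, -0.012754)
  k3: at (u, v) = (0.296620, -0.672835), (du/dtau, dv/dtau) = (0.123661, 0.870115); Gamma_uuu = 0.247370, Gamma_uuv = 0.000000, Gamma_uvv = 0.000000, Gamma_vuu = 0.833963, Gamma_vuv = 0.000000, Gamma_vvv = 0.000000; k3 = (0.123661, 0.870115, -0.003783, -0.012753)
  k4: at (u, v) = (0.305894, -0.607575), (du/dtau, dv/dtau) = (0.123377, 0.869159); Gamma_uuu = 0.253921, Gamma_uuv = 0.000000, Gamma_uvv = 0.000000, Gamma_vuu = 0.830095, Gamma_vuv = 0.000000, Gamma_vvv = 0.000000; k4 = (0.123377, 0.869159, -0.003865, -0.012636)
  Y <- Y + (h/6)(k1 + 2k2 + 2k3 + k4): u = 0.3059, v = -0.6076, du/dtau = 0.1234, dv/dtau = 0.8692
step 4:
  k1: at (u, v) = (0.305894, -0.607576), (du/dtau, dv/dtau) = (0.123377, 0.869159); Gamma_uuu = 0.253921, Gamma_uuv = 0.000000, Gamma_uvv = 0.000000, Gamma_vuu = 0.830094, Gamma_vuv = 0.000000, Gamma_vvv = 0.000000; k1 = (0.123377, 0.869159, -0.003865, -0.012636)
  k2: at (u, v) = (0.315147, -0.542389), (du/dtau, dv/dtau) = (0.123088, 0.868211); Gamma_uuu = 0.260360, Gamma_uuv = 0.000000, Gamma_uvv = 0.000000, Gamma_vuu = 0.826153, Gamma_vuv = 0.000000, Gamma_vvv = 0.000000; k2 = (0.123088, 0.868211, -0.003945, -0.012517)
  k3: at (u, v) = (0.315126, -0.542460), (du/dtau, dv/dtau) = (0.123082, 0.868220); Gamma_uuu = 0.260345, Gamma_uuv = 0.000000, Gamma_uvv = 0.000000, Gamma_vuu = 0.826163, Gamma_vuv = 0.000000, Gamma_vvv = 0.000000; k3 = (0.123082, 0.868220, -0.003944, -0.012516)
  k4: at (u, v) = (0.324356, -0.477343), (du/dtau, dv/dtau) = (0.122786, 0.867281); Gamma_uuu = 0.266671, Gamma_uuv = 0.000000, Gamma_uvv = 0.000000, Gamma_vuu = 0.822153, Gamma_vuv = 0.000000, Gamma_vvv = 0.000000; k4 = (0.122786, 0.867281, -0.004020, -0.012395)
  Y <- Y + (h/6)(k1 + 2k2 + 2k3 + k4): u = 0.3244, v = -0.4773, du/dtau = 0.1228, dv/dtau = 0.8673


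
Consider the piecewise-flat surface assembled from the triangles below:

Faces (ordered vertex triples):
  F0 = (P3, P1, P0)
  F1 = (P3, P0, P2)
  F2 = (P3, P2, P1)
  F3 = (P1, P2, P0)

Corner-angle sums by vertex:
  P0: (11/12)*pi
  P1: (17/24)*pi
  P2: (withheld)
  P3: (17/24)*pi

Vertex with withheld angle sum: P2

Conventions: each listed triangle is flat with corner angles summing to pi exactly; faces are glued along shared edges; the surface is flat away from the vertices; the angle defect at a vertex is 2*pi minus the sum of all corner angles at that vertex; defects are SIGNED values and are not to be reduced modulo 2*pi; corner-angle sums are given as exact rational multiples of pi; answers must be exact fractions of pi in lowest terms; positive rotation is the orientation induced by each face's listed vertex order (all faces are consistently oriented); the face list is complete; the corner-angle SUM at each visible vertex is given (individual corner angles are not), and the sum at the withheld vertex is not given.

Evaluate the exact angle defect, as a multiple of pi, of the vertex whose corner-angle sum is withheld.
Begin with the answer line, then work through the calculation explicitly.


Answer: defect(P2) = pi/3

V = 4, E = 6, F = 4; chi = V - E + F = 2
Gauss-Bonnet: total defect = 2*pi*chi = 4*pi; visible defects sum to (11/3)*pi


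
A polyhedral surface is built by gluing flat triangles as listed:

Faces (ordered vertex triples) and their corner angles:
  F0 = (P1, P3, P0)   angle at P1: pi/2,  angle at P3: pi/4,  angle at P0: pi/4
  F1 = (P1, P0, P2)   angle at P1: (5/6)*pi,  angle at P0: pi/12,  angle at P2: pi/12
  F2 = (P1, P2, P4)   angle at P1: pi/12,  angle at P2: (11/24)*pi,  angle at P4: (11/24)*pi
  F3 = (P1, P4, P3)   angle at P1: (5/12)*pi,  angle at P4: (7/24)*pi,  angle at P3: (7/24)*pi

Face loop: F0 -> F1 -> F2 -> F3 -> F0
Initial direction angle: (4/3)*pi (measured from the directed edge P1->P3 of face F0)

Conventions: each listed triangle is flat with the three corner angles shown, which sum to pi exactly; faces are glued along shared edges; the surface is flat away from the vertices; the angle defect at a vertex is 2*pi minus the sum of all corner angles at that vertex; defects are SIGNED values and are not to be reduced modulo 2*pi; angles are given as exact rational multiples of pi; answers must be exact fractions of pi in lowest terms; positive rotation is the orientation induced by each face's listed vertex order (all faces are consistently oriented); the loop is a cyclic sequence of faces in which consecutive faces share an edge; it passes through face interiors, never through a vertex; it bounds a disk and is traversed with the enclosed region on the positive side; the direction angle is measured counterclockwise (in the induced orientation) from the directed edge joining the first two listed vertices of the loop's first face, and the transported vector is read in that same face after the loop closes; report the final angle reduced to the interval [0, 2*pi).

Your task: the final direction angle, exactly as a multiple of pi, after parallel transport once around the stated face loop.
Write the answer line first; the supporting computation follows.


Answer: final direction angle = (3/2)*pi

enclosed vertex P1: corner angles sum to (11/6)*pi, defect = 2*pi - (11/6)*pi = pi/6
final direction = starting direction + enclosed defect total, reduced mod 2*pi (induced orientation)
final angle = (4/3)*pi + pi/6 = (3/2)*pi (mod 2*pi)


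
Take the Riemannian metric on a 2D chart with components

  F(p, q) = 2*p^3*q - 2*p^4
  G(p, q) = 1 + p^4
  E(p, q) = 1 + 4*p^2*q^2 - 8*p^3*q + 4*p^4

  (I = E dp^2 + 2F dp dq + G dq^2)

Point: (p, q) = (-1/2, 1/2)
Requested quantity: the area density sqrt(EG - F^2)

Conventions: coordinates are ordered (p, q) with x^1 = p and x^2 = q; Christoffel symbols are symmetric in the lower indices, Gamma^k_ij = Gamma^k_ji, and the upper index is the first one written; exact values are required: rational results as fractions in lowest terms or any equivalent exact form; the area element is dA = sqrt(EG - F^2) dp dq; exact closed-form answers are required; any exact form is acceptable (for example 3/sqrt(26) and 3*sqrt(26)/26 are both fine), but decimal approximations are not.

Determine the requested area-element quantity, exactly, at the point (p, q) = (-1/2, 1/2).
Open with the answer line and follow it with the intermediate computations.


Answer: sqrt(EG - F^2) = sqrt(33)/4

E = 2, F = -1/4, G = 17/16; EG - F^2 = 33/16


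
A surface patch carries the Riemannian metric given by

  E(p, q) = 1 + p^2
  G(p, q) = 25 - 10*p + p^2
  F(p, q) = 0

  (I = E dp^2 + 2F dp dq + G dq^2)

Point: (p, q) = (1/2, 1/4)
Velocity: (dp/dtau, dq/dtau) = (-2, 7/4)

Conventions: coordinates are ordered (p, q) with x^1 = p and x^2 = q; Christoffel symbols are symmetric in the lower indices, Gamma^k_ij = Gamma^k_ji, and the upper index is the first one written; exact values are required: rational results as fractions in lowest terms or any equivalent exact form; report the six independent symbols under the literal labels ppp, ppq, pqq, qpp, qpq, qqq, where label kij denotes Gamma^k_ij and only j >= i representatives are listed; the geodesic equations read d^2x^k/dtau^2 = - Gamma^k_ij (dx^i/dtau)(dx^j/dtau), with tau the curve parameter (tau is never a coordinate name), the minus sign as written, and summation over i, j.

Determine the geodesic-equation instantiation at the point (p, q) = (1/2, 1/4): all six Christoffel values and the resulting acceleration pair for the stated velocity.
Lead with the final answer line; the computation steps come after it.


Answer: Gamma_ppp = 2/5, Gamma_ppq = 0, Gamma_pqq = 18/5, Gamma_qpp = 0, Gamma_qpq = -2/9, Gamma_qqq = 0; accelerations (d^2p/dtau^2, d^2q/dtau^2) = (-101/8, -14/9)

E = 5/4, F = 0, G = 81/4 at the point
E_p = 1, E_q = 0, F_p = 0, F_q = 0, G_p = -9, G_q = 0
EG - F^2 = 405/16;  g^inv = (16/405) * [[81/4, 0], [0, 5/4]]
first-kind symbols [ij,l] = (1/2)(d_i g_jl + d_j g_il - d_l g_ij): [pp,p] = E_p/2 = 1/2, [pp,q] = F_p - E_q/2 = 0, [pq,p] = E_q/2 = 0, [pq,q] = G_p/2 = -9/2, [qq,p] = F_q - G_p/2 = 9/2, [qq,q] = G_q/2 = 0
Gamma^p_ij = (G*[ij,p] - F*[ij,q])/(EG - F^2), Gamma^q_ij = (E*[ij,q] - F*[ij,p])/(EG - F^2)
Gamma_ppp = 2/5, Gamma_ppq = 0, Gamma_pqq = 18/5, Gamma_qpp = 0, Gamma_qpq = -2/9, Gamma_qqq = 0
d^2p/dtau^2 = -(Gamma_ppp*(-2)^2 + 2*Gamma_ppq*(-2)*(7/4) + Gamma_pqq*(7/4)^2) = -101/8
d^2q/dtau^2 = -(Gamma_qpp*(-2)^2 + 2*Gamma_qpq*(-2)*(7/4) + Gamma_qqq*(7/4)^2) = -14/9


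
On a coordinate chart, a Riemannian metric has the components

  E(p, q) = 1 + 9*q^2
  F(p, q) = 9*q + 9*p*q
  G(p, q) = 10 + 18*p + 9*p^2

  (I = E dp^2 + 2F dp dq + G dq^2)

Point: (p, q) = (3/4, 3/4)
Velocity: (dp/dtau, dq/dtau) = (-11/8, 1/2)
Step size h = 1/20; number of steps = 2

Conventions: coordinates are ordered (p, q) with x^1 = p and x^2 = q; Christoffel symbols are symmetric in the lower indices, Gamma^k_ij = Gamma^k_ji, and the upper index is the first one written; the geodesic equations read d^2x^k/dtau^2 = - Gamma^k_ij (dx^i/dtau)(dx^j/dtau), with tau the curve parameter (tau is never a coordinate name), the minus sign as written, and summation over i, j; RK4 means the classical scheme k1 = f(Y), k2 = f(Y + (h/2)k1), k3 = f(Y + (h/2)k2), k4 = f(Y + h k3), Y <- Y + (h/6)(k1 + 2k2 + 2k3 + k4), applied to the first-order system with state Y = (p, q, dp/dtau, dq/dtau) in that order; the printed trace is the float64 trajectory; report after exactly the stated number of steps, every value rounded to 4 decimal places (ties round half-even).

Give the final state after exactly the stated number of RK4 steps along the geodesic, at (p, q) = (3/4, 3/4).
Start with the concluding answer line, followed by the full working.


Answer: p = 0.6140, q = 0.8034, dp/dtau = -1.3431, dq/dtau = 0.5689

f(Y) = (dp/dtau, dq/dtau, -Gamma^p_ij Y'^i Y'^j, -Gamma^q_ij Y'^i Y'^j) with the Gammas evaluated at the stage position; h = 0.050000; intermediate values shown to 6 dp
step 0: p = 0.7500, q = 0.7500, dp/dtau = -1.3750, dq/dtau = 0.5000
step 1:
  k1: at (p, q) = (0.750000, 0.750000), (dp/dtau, dq/dtau) = (-1.375000, 0.500000); Gamma_ppp = 0.000000, Gamma_ppq = 0.200743, Gamma_pqq = 0.000000, Gamma_qpp = 0.000000, Gamma_qpq = 0.468401, Gamma_qqq = 0.000000; k1 = (-1.375000, 0.500000, 0.276022, 0.644052)
  k2: at (p, q) = (0.715625, 0.762500), (dp/dtau, dq/dtau) = (-1.368099, 0.516101); Gamma_ppp = 0.000000, Gamma_ppq = 0.209715, Gamma_pqq = 0.000000, Gamma_qpp = 0.000000, Gamma_qpq = 0.471859, Gamma_qqq = 0.000000; k2 = (-1.368099, 0.516101, 0.296150, 0.666338)
  k3: at (p, q) = (0.715798, 0.762903), (dp/dtau, dq/dtau) = (-1.367596, 0.516658); Gamma_ppp = 0.000000, Gamma_ppq = 0.209756, Gamma_pqq = 0.000000, Gamma_qpp = 0.000000, Gamma_qpq = 0.471750, Gamma_qqq = 0.000000; k3 = (-1.367596, 0.516658, 0.296419, 0.666658)
  k4: at (p, q) = (0.681620, 0.775833), (dp/dtau, dq/dtau) = (-1.360179, 0.533333); Gamma_ppp = 0.000000, Gamma_ppq = 0.219108, Gamma_pqq = 0.000000, Gamma_qpp = 0.000000, Gamma_qpq = 0.474917, Gamma_qqq = 0.000000; k4 = (-1.360179, 0.533333, 0.317894, 0.689036)
  Y <- Y + (h/6)(k1 + 2k2 + 2k3 + k4): p = 0.6816, q = 0.7758, dp/dtau = -1.3602, dq/dtau = 0.5333
step 2:
  k1: at (p, q) = (0.681612, 0.775824), (dp/dtau, dq/dtau) = (-1.360175, 0.533326); Gamma_ppp = 0.000000, Gamma_ppq = 0.219108, Gamma_pqq = 0.000000, Gamma_qpp = 0.000000, Gamma_qpq = 0.474920, Gamma_qqq = 0.000000; k1 = (-1.360175, 0.533326, 0.317889, 0.689029)
  k2: at (p, q) = (0.647608, 0.789157), (dp/dtau, dq/dtau) = (-1.352227, 0.550551); Gamma_ppp = 0.000000, Gamma_ppq = 0.228841, Gamma_pqq = 0.000000, Gamma_qpp = 0.000000, Gamma_qpq = 0.477776, Gamma_qqq = 0.000000; k2 = (-1.352227, 0.550551, 0.340731, 0.711381)
  k3: at (p, q) = (0.647806, 0.789588), (dp/dtau, dq/dtau) = (-1.351656, 0.551110); Gamma_ppp = 0.000000, Gamma_ppq = 0.228878, Gamma_pqq = 0.000000, Gamma_qpp = 0.000000, Gamma_qpq = 0.477649, Gamma_qqq = 0.000000; k3 = (-1.351656, 0.551110, 0.340987, 0.711613)
  k4: at (p, q) = (0.614029, 0.803379), (dp/dtau, dq/dtau) = (-1.343125, 0.568906); Gamma_ppp = 0.000000, Gamma_ppq = 0.238986, Gamma_pqq = 0.000000, Gamma_qpp = 0.000000, Gamma_qpq = 0.480134, Gamma_qqq = 0.000000; k4 = (-1.343125, 0.568906, 0.365224, 0.733753)
  Y <- Y + (h/6)(k1 + 2k2 + 2k3 + k4): p = 0.6140, q = 0.8034, dp/dtau = -1.3431, dq/dtau = 0.5689


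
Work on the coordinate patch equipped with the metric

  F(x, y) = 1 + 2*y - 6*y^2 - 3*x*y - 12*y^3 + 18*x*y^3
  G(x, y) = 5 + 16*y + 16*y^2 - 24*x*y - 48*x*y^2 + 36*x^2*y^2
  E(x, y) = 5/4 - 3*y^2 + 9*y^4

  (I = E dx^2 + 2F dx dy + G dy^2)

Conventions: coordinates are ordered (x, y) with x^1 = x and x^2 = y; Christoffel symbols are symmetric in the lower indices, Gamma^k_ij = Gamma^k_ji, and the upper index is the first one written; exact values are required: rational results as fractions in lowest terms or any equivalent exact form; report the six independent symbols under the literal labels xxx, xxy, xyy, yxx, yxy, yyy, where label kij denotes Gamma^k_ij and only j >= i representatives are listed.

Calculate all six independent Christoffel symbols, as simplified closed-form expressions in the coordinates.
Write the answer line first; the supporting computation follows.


Answer: Gamma_xxx = 0, Gamma_xxy = (72*y^3 - 12*y)/(144*x^2*y^2 - 192*x*y^2 - 96*x*y + 36*y^4 + 52*y^2 + 64*y + 21), Gamma_xyy = (72*x*y^2 - 12*x - 48*y^2 + 8)/(144*x^2*y^2 - 192*x*y^2 - 96*x*y + 36*y^4 + 52*y^2 + 64*y + 21), Gamma_yxx = 0, Gamma_yxy = (144*x*y^2 - 96*y^2 - 48*y)/(144*x^2*y^2 - 192*x*y^2 - 96*x*y + 36*y^4 + 52*y^2 + 64*y + 21), Gamma_yyy = (144*x^2*y - 192*x*y - 48*x + 64*y + 32)/(144*x^2*y^2 - 192*x*y^2 - 96*x*y + 36*y^4 + 52*y^2 + 64*y + 21)

E = 5/4 - 3*y^2 + 9*y^4; F = 1 + 2*y - 6*y^2 - 3*x*y - 12*y^3 + 18*x*y^3; G = 5 + 16*y + 16*y^2 - 24*x*y - 48*x*y^2 + 36*x^2*y^2
Gamma^k_ij = (1/2) g^{kl} (d_i g_jl + d_j g_il - d_l g_ij), with g^inv = (1/(EG-F^2)) [[G, -F], [-F, E]]
first partials: E_x = 0, E_y = -6*y + 36*y^3, F_x = -3*y + 18*y^3, F_y = 2 - 12*y - 3*x - 36*y^2 + 54*x*y^2, G_x = -24*y - 48*y^2 + 72*x*y^2, G_y = 16 + 32*y - 24*x - 96*x*y + 72*x^2*y
D = EG - F^2 = 21/4 + 16*y + 13*y^2 - 24*x*y - 48*x*y^2 + 9*y^4 + 36*x^2*y^2
expanded: Gamma^x_xx = (G E_x - 2F F_x + F E_y)/(2D), Gamma^x_xy = (G E_y - F G_x)/(2D), Gamma^x_yy = (2G F_y - G G_x - F G_y)/(2D), Gamma^y_xx = (2E F_x - E E_y - F E_x)/(2D), Gamma^y_xy = (E G_x - F E_y)/(2D), Gamma^y_yy = (E G_y - 2F F_y + F G_x)/(2D); substitute and cancel common factors
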